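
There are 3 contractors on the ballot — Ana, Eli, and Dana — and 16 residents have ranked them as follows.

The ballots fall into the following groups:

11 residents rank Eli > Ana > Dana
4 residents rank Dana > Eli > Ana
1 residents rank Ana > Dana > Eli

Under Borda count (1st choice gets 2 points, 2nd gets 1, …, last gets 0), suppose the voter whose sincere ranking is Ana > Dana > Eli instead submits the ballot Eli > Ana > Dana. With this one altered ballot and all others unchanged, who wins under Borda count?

Eli

Borda totals with the altered ballot: Ana 12, Eli 28, Dana 8.
The winner is unchanged: still Eli.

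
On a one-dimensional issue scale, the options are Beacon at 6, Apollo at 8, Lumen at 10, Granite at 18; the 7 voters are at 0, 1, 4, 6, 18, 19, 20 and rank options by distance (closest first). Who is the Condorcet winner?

With single-peaked preferences on a line, the Condorcet winner is the candidate closest to the median voter.
The median voter (position 6) is closest to Beacon at 6.
Check: Beacon vs Lumen — voters closer to Beacon: 4 of 7.

Beacon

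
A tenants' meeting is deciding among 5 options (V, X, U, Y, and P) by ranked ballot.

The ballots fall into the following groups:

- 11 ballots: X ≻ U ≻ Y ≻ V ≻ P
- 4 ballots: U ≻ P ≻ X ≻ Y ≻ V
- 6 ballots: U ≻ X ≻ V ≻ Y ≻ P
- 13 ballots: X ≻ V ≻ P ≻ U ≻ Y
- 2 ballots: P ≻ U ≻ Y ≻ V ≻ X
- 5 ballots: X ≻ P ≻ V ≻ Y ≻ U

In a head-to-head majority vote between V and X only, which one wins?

Ballots ranking V above X: 2.
Ballots ranking X above V: 11+4+6+13+5 = 39.
X wins the head-to-head, 39–2.

X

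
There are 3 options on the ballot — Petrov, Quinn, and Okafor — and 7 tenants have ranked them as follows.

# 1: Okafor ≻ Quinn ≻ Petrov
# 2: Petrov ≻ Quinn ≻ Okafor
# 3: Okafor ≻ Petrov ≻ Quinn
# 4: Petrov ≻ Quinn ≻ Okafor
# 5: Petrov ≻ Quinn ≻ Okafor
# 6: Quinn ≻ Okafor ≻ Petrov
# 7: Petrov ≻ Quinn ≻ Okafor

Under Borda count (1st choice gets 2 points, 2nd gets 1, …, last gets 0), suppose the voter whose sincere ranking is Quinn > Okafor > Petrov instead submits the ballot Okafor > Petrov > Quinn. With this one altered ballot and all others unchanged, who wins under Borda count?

Borda totals with the altered ballot: Petrov 10, Quinn 5, Okafor 6.
The winner is unchanged: still Petrov.

Petrov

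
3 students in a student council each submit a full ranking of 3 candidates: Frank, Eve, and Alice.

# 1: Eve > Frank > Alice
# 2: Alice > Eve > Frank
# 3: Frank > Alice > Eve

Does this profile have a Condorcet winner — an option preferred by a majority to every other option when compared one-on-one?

No

Head-to-head results (3 voters total):
Frank vs Eve: Eve wins 2–1.
Frank vs Alice: Frank wins 2–1.
Eve vs Alice: Alice wins 2–1.
No candidate beats all others: Frank beats Alice beats Eve beats Frank, a majority cycle.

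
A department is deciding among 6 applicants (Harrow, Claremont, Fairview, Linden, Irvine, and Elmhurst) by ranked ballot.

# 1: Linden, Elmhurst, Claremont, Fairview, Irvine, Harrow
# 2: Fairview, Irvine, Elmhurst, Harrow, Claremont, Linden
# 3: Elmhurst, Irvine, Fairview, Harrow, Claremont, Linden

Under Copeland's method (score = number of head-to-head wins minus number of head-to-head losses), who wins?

Pairwise results:
  Harrow vs Claremont: Harrow wins 2–1.
  Harrow vs Fairview: Fairview wins 3–0.
  Harrow vs Linden: Harrow wins 2–1.
  Harrow vs Irvine: Irvine wins 3–0.
  Harrow vs Elmhurst: Elmhurst wins 3–0.
  Claremont vs Fairview: Fairview wins 2–1.
  Claremont vs Linden: Claremont wins 2–1.
  Claremont vs Irvine: Irvine wins 2–1.
  Claremont vs Elmhurst: Elmhurst wins 3–0.
  Fairview vs Linden: Fairview wins 2–1.
  Fairview vs Irvine: Fairview wins 2–1.
  Fairview vs Elmhurst: Elmhurst wins 2–1.
  Linden vs Irvine: Irvine wins 2–1.
  Linden vs Elmhurst: Elmhurst wins 2–1.
  Irvine vs Elmhurst: Elmhurst wins 2–1.
Copeland scores (wins − losses):
  Harrow: 2 − 3 = -1
  Claremont: 1 − 4 = -3
  Fairview: 4 − 1 = 3
  Linden: 0 − 5 = -5
  Irvine: 3 − 2 = 1
  Elmhurst: 5 − 0 = 5
Elmhurst has the best Copeland score.

Elmhurst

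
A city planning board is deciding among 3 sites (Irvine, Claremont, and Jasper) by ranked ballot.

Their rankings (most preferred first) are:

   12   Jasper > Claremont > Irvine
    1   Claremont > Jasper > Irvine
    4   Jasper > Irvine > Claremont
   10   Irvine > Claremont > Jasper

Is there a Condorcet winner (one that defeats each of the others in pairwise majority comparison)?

Yes

Head-to-head results (27 voters total):
Irvine vs Claremont: Irvine wins 14–13.
Irvine vs Jasper: Jasper wins 17–10.
Claremont vs Jasper: Jasper wins 16–11.
Jasper beats each rival — Irvine (17–10), Claremont (16–11) — so Jasper is the Condorcet winner.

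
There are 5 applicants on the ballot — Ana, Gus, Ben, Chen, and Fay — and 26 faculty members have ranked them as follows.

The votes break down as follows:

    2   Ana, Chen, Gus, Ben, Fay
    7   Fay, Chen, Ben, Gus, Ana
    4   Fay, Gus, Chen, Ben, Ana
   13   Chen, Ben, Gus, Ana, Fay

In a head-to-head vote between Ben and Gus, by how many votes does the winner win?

14

Ballots ranking Ben above Gus: 7+13 = 20.
Ballots ranking Gus above Ben: 2+4 = 6.
Ben wins 20–6, a margin of 14.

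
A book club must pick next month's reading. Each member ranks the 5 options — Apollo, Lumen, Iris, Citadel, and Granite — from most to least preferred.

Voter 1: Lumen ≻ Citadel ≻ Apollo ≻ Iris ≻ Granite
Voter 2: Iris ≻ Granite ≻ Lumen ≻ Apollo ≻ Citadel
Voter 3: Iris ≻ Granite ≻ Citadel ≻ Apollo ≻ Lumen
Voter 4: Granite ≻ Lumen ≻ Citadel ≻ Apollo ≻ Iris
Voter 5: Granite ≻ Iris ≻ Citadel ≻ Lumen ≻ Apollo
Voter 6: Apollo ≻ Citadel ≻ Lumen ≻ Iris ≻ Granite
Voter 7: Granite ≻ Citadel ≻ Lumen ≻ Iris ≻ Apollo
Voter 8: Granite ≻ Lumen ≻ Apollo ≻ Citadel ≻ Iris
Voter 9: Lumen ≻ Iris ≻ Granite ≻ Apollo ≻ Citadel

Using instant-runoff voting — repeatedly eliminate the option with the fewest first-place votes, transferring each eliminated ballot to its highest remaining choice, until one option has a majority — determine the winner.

Granite

Round 1: Granite 4, Lumen 2, Iris 2, Apollo 1, Citadel 0. Citadel has the fewest and is eliminated.
Round 2: Granite 4, Lumen 2, Iris 2, Apollo 1. Apollo has the fewest and is eliminated.
Round 3: Granite 4, Lumen 3, Iris 2. Iris has the fewest and is eliminated.
Round 4: Granite 6, Lumen 3. Granite has a majority.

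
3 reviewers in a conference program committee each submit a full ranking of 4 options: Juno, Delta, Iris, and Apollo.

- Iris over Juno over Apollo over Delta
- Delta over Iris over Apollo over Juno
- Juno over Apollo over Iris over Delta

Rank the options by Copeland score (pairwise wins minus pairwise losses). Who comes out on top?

Iris

Pairwise results:
  Juno vs Delta: Juno wins 2–1.
  Juno vs Iris: Iris wins 2–1.
  Juno vs Apollo: Juno wins 2–1.
  Delta vs Iris: Iris wins 2–1.
  Delta vs Apollo: Apollo wins 2–1.
  Iris vs Apollo: Iris wins 2–1.
Copeland scores (wins − losses):
  Juno: 2 − 1 = 1
  Delta: 0 − 3 = -3
  Iris: 3 − 0 = 3
  Apollo: 1 − 2 = -1
Iris has the best Copeland score.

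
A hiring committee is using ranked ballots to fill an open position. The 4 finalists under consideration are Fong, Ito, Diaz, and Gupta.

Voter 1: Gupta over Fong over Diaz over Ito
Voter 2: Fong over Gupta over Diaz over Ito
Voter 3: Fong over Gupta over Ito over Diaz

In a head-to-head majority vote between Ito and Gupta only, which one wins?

Ballots ranking Ito above Gupta: 0.
Ballots ranking Gupta above Ito: 3.
Gupta wins the head-to-head, 3–0.

Gupta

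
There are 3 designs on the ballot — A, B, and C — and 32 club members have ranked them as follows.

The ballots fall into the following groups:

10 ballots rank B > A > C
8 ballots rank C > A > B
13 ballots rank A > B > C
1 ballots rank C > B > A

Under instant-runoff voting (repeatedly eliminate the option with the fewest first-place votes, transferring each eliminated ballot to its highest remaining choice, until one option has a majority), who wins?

A

Round 1: A 13, B 10, C 9. C has the fewest and is eliminated.
Round 2: A 21, B 11. A has a majority.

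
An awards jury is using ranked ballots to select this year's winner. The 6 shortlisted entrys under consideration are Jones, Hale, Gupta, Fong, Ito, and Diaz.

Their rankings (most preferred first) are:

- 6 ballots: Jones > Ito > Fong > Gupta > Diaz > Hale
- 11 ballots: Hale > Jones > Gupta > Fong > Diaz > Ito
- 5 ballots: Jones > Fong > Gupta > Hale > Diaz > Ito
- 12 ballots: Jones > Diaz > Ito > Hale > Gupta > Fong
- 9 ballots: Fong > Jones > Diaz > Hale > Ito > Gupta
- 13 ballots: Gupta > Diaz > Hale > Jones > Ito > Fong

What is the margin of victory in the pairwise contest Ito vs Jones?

Ballots ranking Ito above Jones: 0.
Ballots ranking Jones above Ito: 6+11+5+12+9+13 = 56.
Jones wins 56–0, a margin of 56.

56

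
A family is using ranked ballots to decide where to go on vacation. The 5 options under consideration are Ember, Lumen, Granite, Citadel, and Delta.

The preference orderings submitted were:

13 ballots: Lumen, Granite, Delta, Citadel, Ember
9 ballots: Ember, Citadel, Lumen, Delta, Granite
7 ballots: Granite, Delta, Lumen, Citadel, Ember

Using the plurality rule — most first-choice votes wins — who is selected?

Lumen

First-place vote totals:
  Ember: 9
  Lumen: 13
  Granite: 7
  Citadel: 0
  Delta: 0
Lumen has the most first-place votes.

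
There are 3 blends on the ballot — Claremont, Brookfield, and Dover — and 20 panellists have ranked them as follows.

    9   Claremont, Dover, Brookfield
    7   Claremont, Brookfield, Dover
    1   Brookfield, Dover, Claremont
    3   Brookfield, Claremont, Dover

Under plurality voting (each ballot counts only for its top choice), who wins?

First-place vote totals:
  Claremont: 16
  Brookfield: 4
  Dover: 0
Claremont has the most first-place votes.

Claremont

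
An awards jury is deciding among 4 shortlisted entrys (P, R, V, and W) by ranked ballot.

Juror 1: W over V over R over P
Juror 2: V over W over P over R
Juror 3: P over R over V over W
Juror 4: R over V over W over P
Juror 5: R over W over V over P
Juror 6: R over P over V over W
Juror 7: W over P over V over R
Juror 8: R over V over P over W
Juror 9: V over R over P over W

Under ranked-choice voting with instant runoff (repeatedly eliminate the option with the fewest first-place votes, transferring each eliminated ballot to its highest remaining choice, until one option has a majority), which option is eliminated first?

P

Round 1: R 4, V 2, W 2, P 1. P has the fewest and is eliminated.
Round 2: R 5, V 2, W 2. R has a majority.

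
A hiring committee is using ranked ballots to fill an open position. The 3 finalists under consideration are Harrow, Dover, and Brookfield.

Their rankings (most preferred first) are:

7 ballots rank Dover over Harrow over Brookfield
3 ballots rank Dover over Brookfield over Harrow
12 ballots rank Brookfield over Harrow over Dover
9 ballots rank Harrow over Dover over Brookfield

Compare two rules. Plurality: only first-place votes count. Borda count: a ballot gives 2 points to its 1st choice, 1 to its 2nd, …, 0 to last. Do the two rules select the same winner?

No

Plurality first-place counts: Harrow 9, Dover 10, Brookfield 12 → Brookfield.
Borda totals: Harrow 37, Dover 29, Brookfield 27 → Harrow.
The two rules disagree: plurality picks Brookfield, Borda picks Harrow.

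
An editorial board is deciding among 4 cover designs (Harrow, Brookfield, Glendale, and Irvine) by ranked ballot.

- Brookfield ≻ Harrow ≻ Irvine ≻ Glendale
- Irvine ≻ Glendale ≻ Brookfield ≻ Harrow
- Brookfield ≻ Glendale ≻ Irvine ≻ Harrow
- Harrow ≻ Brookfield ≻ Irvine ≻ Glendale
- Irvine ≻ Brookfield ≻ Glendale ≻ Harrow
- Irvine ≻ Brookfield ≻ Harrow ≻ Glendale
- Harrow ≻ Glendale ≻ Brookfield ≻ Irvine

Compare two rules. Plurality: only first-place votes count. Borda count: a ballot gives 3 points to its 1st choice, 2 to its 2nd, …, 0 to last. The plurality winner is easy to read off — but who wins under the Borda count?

Brookfield

Plurality first-place counts: Harrow 2, Brookfield 2, Glendale 0, Irvine 3 → Irvine.
Borda totals: Harrow 9, Brookfield 14, Glendale 7, Irvine 12 → Brookfield.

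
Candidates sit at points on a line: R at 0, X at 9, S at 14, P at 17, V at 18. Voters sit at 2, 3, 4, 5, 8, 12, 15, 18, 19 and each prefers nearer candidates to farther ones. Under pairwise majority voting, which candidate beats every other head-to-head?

With single-peaked preferences on a line, the Condorcet winner is the candidate closest to the median voter.
The median voter (position 8) is closest to X at 9.
Check: X vs S — voters closer to X: 5 of 9.

X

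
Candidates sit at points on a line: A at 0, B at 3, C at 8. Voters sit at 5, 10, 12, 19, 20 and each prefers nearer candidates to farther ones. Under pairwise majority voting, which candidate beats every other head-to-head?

With single-peaked preferences on a line, the Condorcet winner is the candidate closest to the median voter.
The median voter (position 12) is closest to C at 8.
Check: C vs A — voters closer to C: 5 of 5.

C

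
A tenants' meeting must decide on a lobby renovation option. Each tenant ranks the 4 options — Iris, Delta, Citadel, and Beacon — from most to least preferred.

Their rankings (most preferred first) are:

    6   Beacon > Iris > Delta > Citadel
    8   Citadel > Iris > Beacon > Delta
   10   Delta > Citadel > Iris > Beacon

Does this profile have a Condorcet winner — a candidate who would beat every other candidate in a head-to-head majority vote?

No

Head-to-head results (24 voters total):
Iris vs Delta: Iris wins 14–10.
Iris vs Citadel: Citadel wins 18–6.
Iris vs Beacon: Iris wins 18–6.
Delta vs Citadel: Delta wins 16–8.
Delta vs Beacon: Beacon wins 14–10.
Citadel vs Beacon: Citadel wins 18–6.
No candidate beats all others: Iris beats Delta beats Citadel beats Iris, a majority cycle.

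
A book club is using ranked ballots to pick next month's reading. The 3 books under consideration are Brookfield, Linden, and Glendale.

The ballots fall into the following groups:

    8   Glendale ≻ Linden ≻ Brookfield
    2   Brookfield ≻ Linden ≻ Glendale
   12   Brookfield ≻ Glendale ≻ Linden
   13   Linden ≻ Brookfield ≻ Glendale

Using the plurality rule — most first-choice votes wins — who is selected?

First-place vote totals:
  Brookfield: 14
  Linden: 13
  Glendale: 8
Brookfield has the most first-place votes.

Brookfield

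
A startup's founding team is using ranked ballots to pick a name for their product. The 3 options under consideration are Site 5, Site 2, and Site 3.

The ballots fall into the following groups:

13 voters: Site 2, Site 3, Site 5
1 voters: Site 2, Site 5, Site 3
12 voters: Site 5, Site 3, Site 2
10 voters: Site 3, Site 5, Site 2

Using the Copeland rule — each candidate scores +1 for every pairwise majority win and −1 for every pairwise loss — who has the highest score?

Pairwise results:
  Site 5 vs Site 2: Site 5 wins 22–14.
  Site 5 vs Site 3: Site 3 wins 23–13.
  Site 2 vs Site 3: Site 3 wins 22–14.
Copeland scores (wins − losses):
  Site 5: 1 − 1 = 0
  Site 2: 0 − 2 = -2
  Site 3: 2 − 0 = 2
Site 3 has the best Copeland score.

Site 3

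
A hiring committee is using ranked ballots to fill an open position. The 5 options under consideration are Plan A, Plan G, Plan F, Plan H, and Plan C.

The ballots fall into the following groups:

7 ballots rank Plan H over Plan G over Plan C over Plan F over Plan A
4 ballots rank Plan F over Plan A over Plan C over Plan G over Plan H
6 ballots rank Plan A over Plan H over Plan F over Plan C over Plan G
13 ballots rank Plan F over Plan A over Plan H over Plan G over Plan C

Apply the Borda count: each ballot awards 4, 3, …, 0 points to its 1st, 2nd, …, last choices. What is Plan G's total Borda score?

38

Borda scores:
  Plan A: 7·0 + 4·3 + 6·4 + 13·3 = 75
  Plan G: 7·3 + 4·1 + 6·0 + 13·1 = 38
  Plan F: 7·1 + 4·4 + 6·2 + 13·4 = 87
  Plan H: 7·4 + 4·0 + 6·3 + 13·2 = 72
  Plan C: 7·2 + 4·2 + 6·1 + 13·0 = 28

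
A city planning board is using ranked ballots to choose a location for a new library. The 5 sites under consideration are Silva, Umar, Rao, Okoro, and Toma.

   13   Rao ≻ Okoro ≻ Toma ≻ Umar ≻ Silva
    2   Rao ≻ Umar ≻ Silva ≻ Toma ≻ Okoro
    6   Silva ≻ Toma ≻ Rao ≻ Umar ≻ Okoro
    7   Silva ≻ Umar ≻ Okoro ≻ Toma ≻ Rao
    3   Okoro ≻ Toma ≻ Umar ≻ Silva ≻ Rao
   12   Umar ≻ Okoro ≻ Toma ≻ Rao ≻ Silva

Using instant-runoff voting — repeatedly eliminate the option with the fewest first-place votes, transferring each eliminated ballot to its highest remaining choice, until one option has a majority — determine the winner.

Umar

Round 1: Rao 15, Silva 13, Umar 12, Okoro 3, Toma 0. Toma has the fewest and is eliminated.
Round 2: Rao 15, Silva 13, Umar 12, Okoro 3. Okoro has the fewest and is eliminated.
Round 3: Umar 15, Rao 15, Silva 13. Silva has the fewest and is eliminated.
Round 4: Umar 22, Rao 21. Umar has a majority.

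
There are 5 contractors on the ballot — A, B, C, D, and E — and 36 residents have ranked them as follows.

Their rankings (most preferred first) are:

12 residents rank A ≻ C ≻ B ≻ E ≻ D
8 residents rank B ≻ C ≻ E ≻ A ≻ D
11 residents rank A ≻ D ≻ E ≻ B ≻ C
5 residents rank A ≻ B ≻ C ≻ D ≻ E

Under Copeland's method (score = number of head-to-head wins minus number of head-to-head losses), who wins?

Pairwise results:
  A vs B: A wins 28–8.
  A vs C: A wins 28–8.
  A vs D: A wins 36–0.
  A vs E: A wins 28–8.
  B vs C: B wins 24–12.
  B vs D: B wins 25–11.
  B vs E: B wins 25–11.
  C vs D: C wins 25–11.
  C vs E: C wins 25–11.
  D vs E: E wins 20–16.
Copeland scores (wins − losses):
  A: 4 − 0 = 4
  B: 3 − 1 = 2
  C: 2 − 2 = 0
  D: 0 − 4 = -4
  E: 1 − 3 = -2
A has the best Copeland score.

A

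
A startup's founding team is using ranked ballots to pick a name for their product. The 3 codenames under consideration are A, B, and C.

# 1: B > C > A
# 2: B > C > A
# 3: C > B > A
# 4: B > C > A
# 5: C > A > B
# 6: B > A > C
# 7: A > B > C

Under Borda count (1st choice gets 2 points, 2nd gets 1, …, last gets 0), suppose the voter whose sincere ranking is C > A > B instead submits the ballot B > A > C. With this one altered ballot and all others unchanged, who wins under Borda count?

Borda totals with the altered ballot: A 4, B 12, C 5.
The winner is unchanged: still B.

B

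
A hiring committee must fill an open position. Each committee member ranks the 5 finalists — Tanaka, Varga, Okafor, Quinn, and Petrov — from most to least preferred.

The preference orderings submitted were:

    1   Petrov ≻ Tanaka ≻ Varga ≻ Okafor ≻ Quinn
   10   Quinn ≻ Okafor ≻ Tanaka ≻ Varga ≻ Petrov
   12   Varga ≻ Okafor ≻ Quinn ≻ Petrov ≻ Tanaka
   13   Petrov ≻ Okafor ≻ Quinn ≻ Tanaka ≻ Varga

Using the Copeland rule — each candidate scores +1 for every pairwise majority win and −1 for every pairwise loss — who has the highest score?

Pairwise results:
  Tanaka vs Varga: Tanaka wins 24–12.
  Tanaka vs Okafor: Okafor wins 35–1.
  Tanaka vs Quinn: Quinn wins 35–1.
  Tanaka vs Petrov: Petrov wins 26–10.
  Varga vs Okafor: Okafor wins 23–13.
  Varga vs Quinn: Quinn wins 23–13.
  Varga vs Petrov: Varga wins 22–14.
  Okafor vs Quinn: Okafor wins 26–10.
  Okafor vs Petrov: Okafor wins 22–14.
  Quinn vs Petrov: Quinn wins 22–14.
Copeland scores (wins − losses):
  Tanaka: 1 − 3 = -2
  Varga: 1 − 3 = -2
  Okafor: 4 − 0 = 4
  Quinn: 3 − 1 = 2
  Petrov: 1 − 3 = -2
Okafor has the best Copeland score.

Okafor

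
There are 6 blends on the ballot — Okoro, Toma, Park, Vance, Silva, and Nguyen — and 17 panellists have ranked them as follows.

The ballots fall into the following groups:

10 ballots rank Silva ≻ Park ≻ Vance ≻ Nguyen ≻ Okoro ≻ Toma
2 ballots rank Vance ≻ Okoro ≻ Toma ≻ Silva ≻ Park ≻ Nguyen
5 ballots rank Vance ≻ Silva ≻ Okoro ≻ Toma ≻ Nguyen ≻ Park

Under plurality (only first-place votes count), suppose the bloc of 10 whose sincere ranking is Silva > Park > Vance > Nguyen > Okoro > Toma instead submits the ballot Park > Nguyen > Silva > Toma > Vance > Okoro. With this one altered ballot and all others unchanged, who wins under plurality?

Park

First-place totals with the altered ballot: Okoro 0, Toma 0, Park 10, Vance 7, Silva 0, Nguyen 0.
The switch changes the winner from Silva to Park.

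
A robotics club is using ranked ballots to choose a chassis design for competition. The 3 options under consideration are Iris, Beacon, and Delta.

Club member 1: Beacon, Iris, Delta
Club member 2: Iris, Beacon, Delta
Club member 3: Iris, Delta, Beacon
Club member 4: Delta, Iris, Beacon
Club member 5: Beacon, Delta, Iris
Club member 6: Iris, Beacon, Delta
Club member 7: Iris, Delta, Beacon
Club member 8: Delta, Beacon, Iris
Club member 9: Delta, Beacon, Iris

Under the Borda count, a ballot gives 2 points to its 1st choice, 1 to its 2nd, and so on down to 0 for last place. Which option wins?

Iris

Borda scores:
  Iris: 1 + 2 + 2 + 1 + 0 + 2 + 2 + 0 + 0 = 10
  Beacon: 2 + 1 + 0 + 0 + 2 + 1 + 0 + 1 + 1 = 8
  Delta: 0 + 0 + 1 + 2 + 1 + 0 + 1 + 2 + 2 = 9
Iris has the highest total.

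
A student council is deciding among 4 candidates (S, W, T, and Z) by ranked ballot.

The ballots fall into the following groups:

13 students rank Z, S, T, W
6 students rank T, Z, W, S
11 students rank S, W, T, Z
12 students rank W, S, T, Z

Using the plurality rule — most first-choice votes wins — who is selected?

Z

First-place vote totals:
  S: 11
  W: 12
  T: 6
  Z: 13
Z has the most first-place votes.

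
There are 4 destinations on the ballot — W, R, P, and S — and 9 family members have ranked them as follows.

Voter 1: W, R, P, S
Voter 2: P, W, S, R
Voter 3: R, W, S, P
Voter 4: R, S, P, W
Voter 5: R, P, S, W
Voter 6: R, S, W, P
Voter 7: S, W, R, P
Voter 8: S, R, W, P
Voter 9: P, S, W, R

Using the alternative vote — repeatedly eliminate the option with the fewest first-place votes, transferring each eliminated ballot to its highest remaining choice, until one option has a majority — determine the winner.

R

Round 1: R 4, P 2, S 2, W 1. W has the fewest and is eliminated.
Round 2: R 5, P 2, S 2. R has a majority.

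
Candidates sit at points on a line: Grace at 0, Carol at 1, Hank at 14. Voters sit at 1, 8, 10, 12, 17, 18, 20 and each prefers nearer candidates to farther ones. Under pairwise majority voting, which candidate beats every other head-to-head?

With single-peaked preferences on a line, the Condorcet winner is the candidate closest to the median voter.
The median voter (position 12) is closest to Hank at 14.
Check: Hank vs Grace — voters closer to Hank: 6 of 7.

Hank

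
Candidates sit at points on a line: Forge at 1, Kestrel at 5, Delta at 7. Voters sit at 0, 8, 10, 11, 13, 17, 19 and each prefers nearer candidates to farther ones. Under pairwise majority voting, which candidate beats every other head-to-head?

With single-peaked preferences on a line, the Condorcet winner is the candidate closest to the median voter.
The median voter (position 11) is closest to Delta at 7.
Check: Delta vs Kestrel — voters closer to Delta: 6 of 7.

Delta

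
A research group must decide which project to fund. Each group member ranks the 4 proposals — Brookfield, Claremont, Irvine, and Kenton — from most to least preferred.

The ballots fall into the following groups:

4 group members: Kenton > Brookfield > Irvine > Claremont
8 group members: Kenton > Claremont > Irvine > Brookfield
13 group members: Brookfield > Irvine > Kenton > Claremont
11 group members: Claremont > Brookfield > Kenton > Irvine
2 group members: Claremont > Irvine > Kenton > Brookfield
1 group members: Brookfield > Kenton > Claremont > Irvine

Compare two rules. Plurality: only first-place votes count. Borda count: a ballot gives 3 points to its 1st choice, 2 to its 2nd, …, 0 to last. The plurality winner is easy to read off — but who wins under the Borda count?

Brookfield

Plurality first-place counts: Brookfield 14, Claremont 13, Irvine 0, Kenton 12 → Brookfield.
Borda totals: Brookfield 72, Claremont 56, Irvine 42, Kenton 64 → Brookfield.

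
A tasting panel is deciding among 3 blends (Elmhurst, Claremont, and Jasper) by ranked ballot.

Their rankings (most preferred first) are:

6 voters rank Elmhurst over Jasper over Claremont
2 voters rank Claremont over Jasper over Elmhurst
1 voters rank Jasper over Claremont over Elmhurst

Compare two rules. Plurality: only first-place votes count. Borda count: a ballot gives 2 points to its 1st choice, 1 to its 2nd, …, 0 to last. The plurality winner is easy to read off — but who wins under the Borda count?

Elmhurst

Plurality first-place counts: Elmhurst 6, Claremont 2, Jasper 1 → Elmhurst.
Borda totals: Elmhurst 12, Claremont 5, Jasper 10 → Elmhurst.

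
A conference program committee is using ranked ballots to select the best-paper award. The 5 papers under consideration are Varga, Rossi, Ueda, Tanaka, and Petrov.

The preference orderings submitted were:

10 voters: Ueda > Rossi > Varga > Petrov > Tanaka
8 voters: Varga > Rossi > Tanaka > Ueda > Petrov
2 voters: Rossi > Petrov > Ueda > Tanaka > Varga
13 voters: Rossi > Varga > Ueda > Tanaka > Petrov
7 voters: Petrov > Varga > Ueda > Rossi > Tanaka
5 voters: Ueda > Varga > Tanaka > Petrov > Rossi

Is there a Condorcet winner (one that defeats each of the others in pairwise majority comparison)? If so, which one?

Rossi

Head-to-head results (45 voters total):
Varga vs Rossi: Rossi wins 25–20.
Varga vs Ueda: Varga wins 28–17.
Varga vs Tanaka: Varga wins 43–2.
Varga vs Petrov: Varga wins 36–9.
Rossi vs Ueda: Rossi wins 23–22.
Rossi vs Tanaka: Rossi wins 40–5.
Rossi vs Petrov: Rossi wins 33–12.
Ueda vs Tanaka: Ueda wins 37–8.
Ueda vs Petrov: Ueda wins 36–9.
Tanaka vs Petrov: Tanaka wins 26–19.
Rossi beats each rival — Varga (25–20), Ueda (23–22), Tanaka (40–5), Petrov (33–12) — so Rossi is the Condorcet winner.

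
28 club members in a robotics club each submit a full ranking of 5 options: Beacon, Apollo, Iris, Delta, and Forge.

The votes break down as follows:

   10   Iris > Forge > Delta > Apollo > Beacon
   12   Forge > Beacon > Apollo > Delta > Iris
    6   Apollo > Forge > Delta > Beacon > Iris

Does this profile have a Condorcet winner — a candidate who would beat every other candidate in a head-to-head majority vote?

Yes

Head-to-head results (28 voters total):
Beacon vs Apollo: Apollo wins 16–12.
Beacon vs Iris: Beacon wins 18–10.
Beacon vs Delta: Delta wins 16–12.
Beacon vs Forge: Forge wins 28–0.
Apollo vs Iris: Apollo wins 18–10.
Apollo vs Delta: Apollo wins 18–10.
Apollo vs Forge: Forge wins 22–6.
Iris vs Delta: Delta wins 18–10.
Iris vs Forge: Forge wins 18–10.
Delta vs Forge: Forge wins 28–0.
Forge beats each rival — Beacon (28–0), Apollo (22–6), Iris (18–10), Delta (28–0) — so Forge is the Condorcet winner.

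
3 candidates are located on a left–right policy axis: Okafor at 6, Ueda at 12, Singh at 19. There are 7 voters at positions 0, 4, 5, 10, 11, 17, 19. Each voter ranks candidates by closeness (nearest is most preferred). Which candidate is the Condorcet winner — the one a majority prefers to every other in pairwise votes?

Ueda

With single-peaked preferences on a line, the Condorcet winner is the candidate closest to the median voter.
The median voter (position 10) is closest to Ueda at 12.
Check: Ueda vs Singh — voters closer to Ueda: 5 of 7.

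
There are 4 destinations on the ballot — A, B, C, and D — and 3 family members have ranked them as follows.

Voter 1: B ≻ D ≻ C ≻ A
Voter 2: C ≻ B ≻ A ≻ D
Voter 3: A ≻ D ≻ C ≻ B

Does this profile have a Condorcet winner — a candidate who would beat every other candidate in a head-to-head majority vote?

No

Head-to-head results (3 voters total):
A vs B: B wins 2–1.
A vs C: C wins 2–1.
A vs D: A wins 2–1.
B vs C: C wins 2–1.
B vs D: B wins 2–1.
C vs D: D wins 2–1.
No candidate beats all others: A beats D beats C beats A, a majority cycle.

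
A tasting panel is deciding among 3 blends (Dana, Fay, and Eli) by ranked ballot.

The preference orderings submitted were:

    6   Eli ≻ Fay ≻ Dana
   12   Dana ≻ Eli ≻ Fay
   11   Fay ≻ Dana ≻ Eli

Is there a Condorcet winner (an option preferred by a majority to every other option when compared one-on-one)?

Head-to-head results (29 voters total):
Dana vs Fay: Fay wins 17–12.
Dana vs Eli: Dana wins 23–6.
Fay vs Eli: Eli wins 18–11.
No candidate beats all others: Dana beats Eli beats Fay beats Dana, a majority cycle.

No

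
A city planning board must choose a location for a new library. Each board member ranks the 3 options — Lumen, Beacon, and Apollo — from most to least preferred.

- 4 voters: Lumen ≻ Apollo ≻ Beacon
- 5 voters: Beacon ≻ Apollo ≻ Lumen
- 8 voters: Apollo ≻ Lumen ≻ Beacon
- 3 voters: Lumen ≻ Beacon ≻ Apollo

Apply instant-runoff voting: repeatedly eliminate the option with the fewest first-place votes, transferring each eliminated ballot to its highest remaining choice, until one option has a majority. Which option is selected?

Apollo

Round 1: Apollo 8, Lumen 7, Beacon 5. Beacon has the fewest and is eliminated.
Round 2: Apollo 13, Lumen 7. Apollo has a majority.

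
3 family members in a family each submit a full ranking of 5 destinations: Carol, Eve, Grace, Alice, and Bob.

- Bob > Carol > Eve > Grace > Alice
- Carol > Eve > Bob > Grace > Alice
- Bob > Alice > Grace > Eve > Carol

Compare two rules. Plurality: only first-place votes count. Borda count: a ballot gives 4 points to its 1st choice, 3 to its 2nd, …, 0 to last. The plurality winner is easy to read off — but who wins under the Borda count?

Plurality first-place counts: Carol 1, Eve 0, Grace 0, Alice 0, Bob 2 → Bob.
Borda totals: Carol 7, Eve 6, Grace 4, Alice 3, Bob 10 → Bob.

Bob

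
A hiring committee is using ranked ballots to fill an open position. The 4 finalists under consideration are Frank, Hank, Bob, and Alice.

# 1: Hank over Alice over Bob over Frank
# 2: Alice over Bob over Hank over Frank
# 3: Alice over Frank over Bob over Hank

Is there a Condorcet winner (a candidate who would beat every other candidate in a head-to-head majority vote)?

Yes

Head-to-head results (3 voters total):
Frank vs Hank: Hank wins 2–1.
Frank vs Bob: Bob wins 2–1.
Frank vs Alice: Alice wins 3–0.
Hank vs Bob: Bob wins 2–1.
Hank vs Alice: Alice wins 2–1.
Bob vs Alice: Alice wins 3–0.
Alice beats each rival — Frank (3–0), Hank (2–1), Bob (3–0) — so Alice is the Condorcet winner.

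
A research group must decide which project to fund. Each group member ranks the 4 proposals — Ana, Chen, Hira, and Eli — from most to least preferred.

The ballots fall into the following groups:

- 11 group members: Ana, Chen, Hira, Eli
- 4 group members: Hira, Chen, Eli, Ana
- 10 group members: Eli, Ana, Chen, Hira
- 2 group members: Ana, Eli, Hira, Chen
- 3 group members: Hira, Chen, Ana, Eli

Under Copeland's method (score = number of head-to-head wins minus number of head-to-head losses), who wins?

Pairwise results:
  Ana vs Chen: Ana wins 23–7.
  Ana vs Hira: Ana wins 23–7.
  Ana vs Eli: Ana wins 16–14.
  Chen vs Hira: Chen wins 21–9.
  Chen vs Eli: Chen wins 18–12.
  Hira vs Eli: Hira wins 18–12.
Copeland scores (wins − losses):
  Ana: 3 − 0 = 3
  Chen: 2 − 1 = 1
  Hira: 1 − 2 = -1
  Eli: 0 − 3 = -3
Ana has the best Copeland score.

Ana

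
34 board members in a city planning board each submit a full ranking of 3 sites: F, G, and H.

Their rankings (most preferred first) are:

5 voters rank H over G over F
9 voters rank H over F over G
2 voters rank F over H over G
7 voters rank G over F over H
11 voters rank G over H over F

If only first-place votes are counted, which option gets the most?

G

First-place vote totals:
  F: 2
  G: 18
  H: 14
G has the most first-place votes.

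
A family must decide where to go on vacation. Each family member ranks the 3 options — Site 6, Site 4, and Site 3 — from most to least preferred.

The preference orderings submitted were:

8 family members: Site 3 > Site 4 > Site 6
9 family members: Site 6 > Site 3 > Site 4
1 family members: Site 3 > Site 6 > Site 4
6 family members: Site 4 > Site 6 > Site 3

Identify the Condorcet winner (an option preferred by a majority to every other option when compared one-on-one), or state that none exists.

No Condorcet winner

Head-to-head results (24 voters total):
Site 6 vs Site 4: Site 4 wins 14–10.
Site 6 vs Site 3: Site 6 wins 15–9.
Site 4 vs Site 3: Site 3 wins 18–6.
No candidate beats all others: Site 6 beats Site 3 beats Site 4 beats Site 6, a majority cycle.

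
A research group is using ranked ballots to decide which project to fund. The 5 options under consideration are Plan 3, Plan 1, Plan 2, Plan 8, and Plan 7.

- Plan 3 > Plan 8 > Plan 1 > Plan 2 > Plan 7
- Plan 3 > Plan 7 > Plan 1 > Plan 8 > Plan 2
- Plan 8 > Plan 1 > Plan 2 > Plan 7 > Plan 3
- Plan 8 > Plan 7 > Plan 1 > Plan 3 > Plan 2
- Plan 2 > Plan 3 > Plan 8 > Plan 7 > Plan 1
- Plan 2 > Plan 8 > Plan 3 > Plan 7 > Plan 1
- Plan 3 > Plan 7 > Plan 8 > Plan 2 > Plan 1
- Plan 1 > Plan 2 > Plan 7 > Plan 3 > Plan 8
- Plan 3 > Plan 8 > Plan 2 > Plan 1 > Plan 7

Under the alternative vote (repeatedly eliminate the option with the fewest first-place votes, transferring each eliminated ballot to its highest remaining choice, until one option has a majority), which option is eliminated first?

Plan 7

Round 1: Plan 3 4, Plan 2 2, Plan 8 2, Plan 1 1, Plan 7 0. Plan 7 has the fewest and is eliminated.
Round 2: Plan 3 4, Plan 2 2, Plan 8 2, Plan 1 1. Plan 1 has the fewest and is eliminated.
Round 3: Plan 3 4, Plan 2 3, Plan 8 2. Plan 8 has the fewest and is eliminated.
Round 4: Plan 3 5, Plan 2 4. Plan 3 has a majority.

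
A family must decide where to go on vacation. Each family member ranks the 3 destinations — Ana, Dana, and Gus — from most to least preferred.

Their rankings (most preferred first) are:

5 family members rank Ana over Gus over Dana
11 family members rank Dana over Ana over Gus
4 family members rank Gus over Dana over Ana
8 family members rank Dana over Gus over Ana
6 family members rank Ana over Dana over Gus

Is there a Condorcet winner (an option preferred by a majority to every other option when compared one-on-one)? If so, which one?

Head-to-head results (34 voters total):
Ana vs Dana: Dana wins 23–11.
Ana vs Gus: Ana wins 22–12.
Dana vs Gus: Dana wins 25–9.
Dana beats each rival — Ana (23–11), Gus (25–9) — so Dana is the Condorcet winner.

Dana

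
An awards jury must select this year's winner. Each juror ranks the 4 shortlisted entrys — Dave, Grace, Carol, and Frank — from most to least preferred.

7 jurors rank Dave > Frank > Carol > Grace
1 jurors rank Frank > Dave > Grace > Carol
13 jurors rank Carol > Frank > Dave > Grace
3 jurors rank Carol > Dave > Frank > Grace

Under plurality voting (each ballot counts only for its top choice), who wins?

Carol

First-place vote totals:
  Dave: 7
  Grace: 0
  Carol: 16
  Frank: 1
Carol has the most first-place votes.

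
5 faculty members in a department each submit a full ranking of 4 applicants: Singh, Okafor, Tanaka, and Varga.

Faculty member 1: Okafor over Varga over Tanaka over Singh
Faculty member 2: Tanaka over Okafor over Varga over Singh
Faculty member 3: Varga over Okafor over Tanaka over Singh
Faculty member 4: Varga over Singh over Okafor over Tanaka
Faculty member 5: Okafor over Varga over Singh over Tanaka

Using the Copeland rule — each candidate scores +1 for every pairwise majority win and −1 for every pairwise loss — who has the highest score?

Okafor

Pairwise results:
  Singh vs Okafor: Okafor wins 4–1.
  Singh vs Tanaka: Tanaka wins 3–2.
  Singh vs Varga: Varga wins 5–0.
  Okafor vs Tanaka: Okafor wins 4–1.
  Okafor vs Varga: Okafor wins 3–2.
  Tanaka vs Varga: Varga wins 4–1.
Copeland scores (wins − losses):
  Singh: 0 − 3 = -3
  Okafor: 3 − 0 = 3
  Tanaka: 1 − 2 = -1
  Varga: 2 − 1 = 1
Okafor has the best Copeland score.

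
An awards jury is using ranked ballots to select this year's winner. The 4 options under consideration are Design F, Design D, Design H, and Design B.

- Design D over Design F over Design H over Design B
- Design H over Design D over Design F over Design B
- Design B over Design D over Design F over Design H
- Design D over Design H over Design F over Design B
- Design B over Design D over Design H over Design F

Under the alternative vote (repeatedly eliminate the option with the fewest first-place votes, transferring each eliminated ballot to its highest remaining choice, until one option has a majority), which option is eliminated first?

Round 1: Design D 2, Design B 2, Design H 1, Design F 0. Design F has the fewest and is eliminated.
Round 2: Design D 2, Design B 2, Design H 1. Design H has the fewest and is eliminated.
Round 3: Design D 3, Design B 2. Design D has a majority.

Design F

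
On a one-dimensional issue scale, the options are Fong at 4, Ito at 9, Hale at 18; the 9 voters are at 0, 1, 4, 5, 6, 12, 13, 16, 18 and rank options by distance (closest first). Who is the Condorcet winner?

Fong

With single-peaked preferences on a line, the Condorcet winner is the candidate closest to the median voter.
The median voter (position 6) is closest to Fong at 4.
Check: Fong vs Ito — voters closer to Fong: 5 of 9.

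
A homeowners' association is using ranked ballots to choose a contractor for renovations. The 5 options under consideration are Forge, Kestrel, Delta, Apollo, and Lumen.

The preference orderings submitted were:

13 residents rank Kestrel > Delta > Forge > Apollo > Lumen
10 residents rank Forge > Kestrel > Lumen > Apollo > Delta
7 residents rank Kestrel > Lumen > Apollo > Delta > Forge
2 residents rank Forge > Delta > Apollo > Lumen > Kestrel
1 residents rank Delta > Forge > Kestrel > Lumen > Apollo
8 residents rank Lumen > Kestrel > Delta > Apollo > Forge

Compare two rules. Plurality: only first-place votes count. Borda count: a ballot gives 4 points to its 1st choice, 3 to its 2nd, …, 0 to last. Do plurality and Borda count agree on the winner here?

Plurality first-place counts: Forge 12, Kestrel 20, Delta 1, Apollo 0, Lumen 8 → Kestrel.
Borda totals: Forge 77, Kestrel 136, Delta 72, Apollo 49, Lumen 76 → Kestrel.
The two rules agree on Kestrel.

Yes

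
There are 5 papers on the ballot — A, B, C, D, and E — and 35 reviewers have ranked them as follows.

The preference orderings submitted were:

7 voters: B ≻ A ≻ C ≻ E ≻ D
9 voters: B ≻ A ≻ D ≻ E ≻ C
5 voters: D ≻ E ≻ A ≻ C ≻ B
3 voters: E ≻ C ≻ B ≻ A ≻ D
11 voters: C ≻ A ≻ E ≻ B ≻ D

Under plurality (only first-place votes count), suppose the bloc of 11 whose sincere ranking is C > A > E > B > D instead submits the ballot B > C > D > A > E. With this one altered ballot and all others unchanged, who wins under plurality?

B

First-place totals with the altered ballot: A 0, B 27, C 0, D 5, E 3.
The winner is unchanged: still B.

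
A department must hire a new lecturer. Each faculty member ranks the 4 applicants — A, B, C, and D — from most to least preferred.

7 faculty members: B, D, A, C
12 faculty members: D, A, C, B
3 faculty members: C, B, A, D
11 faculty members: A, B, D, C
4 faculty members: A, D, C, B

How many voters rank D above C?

34

Ballots ranking D above C: 7+12+11+4 = 34.
Ballots ranking C above D: 3.
So 34 of 37 voters prefer D to C.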